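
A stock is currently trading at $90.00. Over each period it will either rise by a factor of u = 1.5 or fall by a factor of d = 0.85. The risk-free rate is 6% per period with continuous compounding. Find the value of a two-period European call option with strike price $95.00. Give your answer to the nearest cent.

Risk-neutral probability p = (e^0.06 − 0.85)/(1.5 − 0.85) = 0.2118/0.6500 = 0.3259
Terminal stock prices: S_uu = 202.5, S_ud = 114.8, S_dd = 65.02
Terminal payoffs (S − K): max(107.5, 0) = 107.5, max(19.75, 0) = 19.75, max(-29.98, 0) = 0
Node u (S = 135): V_u = e^(−0.06)·[0.3259·107.5000 + 0.6741·19.7500] = 45.5324
Node d (S = 76.5): V_d = e^(−0.06)·[0.3259·19.7500 + 0.6741·0.0000] = 6.0617
Node 0 (S = 90): V_0 = e^(−0.06)·[0.3259·45.5324 + 0.6741·6.0617] = 17.8232

$17.82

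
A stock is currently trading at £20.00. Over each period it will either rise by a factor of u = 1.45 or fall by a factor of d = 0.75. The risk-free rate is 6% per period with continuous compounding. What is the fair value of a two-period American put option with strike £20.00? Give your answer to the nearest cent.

Risk-neutral probability p = (e^0.06 − 0.75)/(1.45 − 0.75) = 0.3118/0.7000 = 0.4455
Terminal stock prices: S_uu = 42.05, S_ud = 21.75, S_dd = 11.25
Terminal payoffs (K − S): max(-22.05, 0) = 0, max(-1.75, 0) = 0, max(8.75, 0) = 8.75
Node u (S = 29): continuation = e^(−0.06)·[0.4455·0.0000 + 0.5545·0.0000] = 0.0000; exercise value = 0.0000 ≤ continuation, so V_u = 0.0000
Node d (S = 15): continuation = e^(−0.06)·[0.4455·0.0000 + 0.5545·8.7500] = 4.5695; exercise value = 5.0000 > continuation, so V_d = 5.0000 (exercise)
Node 0 (S = 20): continuation = e^(−0.06)·[0.4455·0.0000 + 0.5545·5.0000] = 2.6111; exercise value = 0.0000 ≤ continuation, so V_0 = 2.6111

£2.61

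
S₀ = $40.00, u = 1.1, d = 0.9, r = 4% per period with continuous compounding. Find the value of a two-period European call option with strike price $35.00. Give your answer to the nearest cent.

Risk-neutral probability p = (e^0.04 − 0.9)/(1.1 − 0.9) = 0.1408/0.2000 = 0.7041
Terminal stock prices: S_uu = 48.4, S_ud = 39.6, S_dd = 32.4
Terminal payoffs (S − K): max(13.4, 0) = 13.4, max(4.6, 0) = 4.6, max(-2.6, 0) = 0
Node u (S = 44): V_u = e^(−0.04)·[0.7041·13.4000 + 0.2959·4.6000] = 10.3724
Node d (S = 36): V_d = e^(−0.04)·[0.7041·4.6000 + 0.2959·0.0000] = 3.1117
Node 0 (S = 40): V_0 = e^(−0.04)·[0.7041·10.3724 + 0.2959·3.1117] = 7.9011

$7.90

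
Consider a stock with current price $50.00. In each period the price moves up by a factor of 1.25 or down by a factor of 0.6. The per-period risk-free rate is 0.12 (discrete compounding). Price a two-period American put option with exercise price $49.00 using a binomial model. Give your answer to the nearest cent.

$4.86

Risk-neutral probability p = (1 + 0.12 − 0.6)/(1.25 − 0.6) = 0.5200/0.6500 = 0.8000
Terminal stock prices: S_uu = 78.12, S_ud = 37.5, S_dd = 18
Terminal payoffs (K − S): max(-29.12, 0) = 0, max(11.5, 0) = 11.5, max(31, 0) = 31
Node u (S = 62.5): continuation = 1/1.12·[0.8000·0.0000 + 0.2000·11.5000] = 2.0536; exercise value = 0.0000 ≤ continuation, so V_u = 2.0536
Node d (S = 30): continuation = 1/1.12·[0.8000·11.5000 + 0.2000·31.0000] = 13.7500; exercise value = 19.0000 > continuation, so V_d = 19.0000 (exercise)
Node 0 (S = 50): continuation = 1/1.12·[0.8000·2.0536 + 0.2000·19.0000] = 4.8597; exercise value = 0.0000 ≤ continuation, so V_0 = 4.8597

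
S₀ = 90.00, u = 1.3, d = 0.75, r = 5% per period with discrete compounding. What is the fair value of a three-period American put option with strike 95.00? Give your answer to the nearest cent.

Risk-neutral probability p = (1 + 0.05 − 0.75)/(1.3 − 0.75) = 0.3000/0.5500 = 0.5455
Terminal stock prices: S_uuu = 197.7, S_uud = 114.1, S_udd = 65.81, S_ddd = 37.97
Terminal payoffs (K − S): max(-102.7, 0) = 0, max(-19.08, 0) = 0, max(29.19, 0) = 29.19, max(57.03, 0) = 57.03
Node uu (S = 152.1): continuation = 1/1.05·[0.5455·0.0000 + 0.4545·0.0000] = 0.0000; exercise value = 0.0000 ≤ continuation, so V_uu = 0.0000
Node ud (S = 87.75): continuation = 1/1.05·[0.5455·0.0000 + 0.4545·29.1875] = 12.6353; exercise value = 7.2500 ≤ continuation, so V_ud = 12.6353
Node dd (S = 50.62): continuation = 1/1.05·[0.5455·29.1875 + 0.4545·57.0312] = 39.8512; exercise value = 44.3750 > continuation, so V_dd = 44.3750 (exercise)
Node u (S = 117): continuation = 1/1.05·[0.5455·0.0000 + 0.4545·12.6353] = 5.4698; exercise value = 0.0000 ≤ continuation, so V_u = 5.4698
Node d (S = 67.5): continuation = 1/1.05·[0.5455·12.6353 + 0.4545·44.3750] = 25.7737; exercise value = 27.5000 > continuation, so V_d = 27.5000 (exercise)
Node 0 (S = 90): continuation = 1/1.05·[0.5455·5.4698 + 0.4545·27.5000] = 14.7462; exercise value = 5.0000 ≤ continuation, so V_0 = 14.7462

14.75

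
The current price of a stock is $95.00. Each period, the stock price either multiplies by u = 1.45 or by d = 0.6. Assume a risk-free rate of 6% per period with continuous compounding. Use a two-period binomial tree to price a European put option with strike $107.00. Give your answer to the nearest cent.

Risk-neutral probability p = (e^0.06 − 0.6)/(1.45 − 0.6) = 0.4618/0.8500 = 0.5433
Terminal stock prices: S_uu = 199.7, S_ud = 82.65, S_dd = 34.2
Terminal payoffs (K − S): max(-92.74, 0) = 0, max(24.35, 0) = 24.35, max(72.8, 0) = 72.8
Node u (S = 137.8): V_u = e^(−0.06)·[0.5433·0.0000 + 0.4567·24.3500] = 10.4722
Node d (S = 57): V_d = e^(−0.06)·[0.5433·24.3500 + 0.4567·72.8000] = 43.7688
Node 0 (S = 95): V_0 = e^(−0.06)·[0.5433·10.4722 + 0.4567·43.7688] = 24.1822

$24.18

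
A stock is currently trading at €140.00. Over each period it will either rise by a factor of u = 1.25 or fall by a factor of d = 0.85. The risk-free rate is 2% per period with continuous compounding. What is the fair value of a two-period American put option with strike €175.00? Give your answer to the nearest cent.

€37.70

Risk-neutral probability p = (e^0.02 − 0.85)/(1.25 − 0.85) = 0.1702/0.4000 = 0.4255
Terminal stock prices: S_uu = 218.8, S_ud = 148.8, S_dd = 101.1
Terminal payoffs (K − S): max(-43.75, 0) = 0, max(26.25, 0) = 26.25, max(73.85, 0) = 73.85
Node u (S = 175): continuation = e^(−0.02)·[0.4255·0.0000 + 0.5745·26.2500] = 14.7819; exercise value = 0.0000 ≤ continuation, so V_u = 14.7819
Node d (S = 119): continuation = e^(−0.02)·[0.4255·26.2500 + 0.5745·73.8500] = 52.5348; exercise value = 56.0000 > continuation, so V_d = 56.0000 (exercise)
Node 0 (S = 140): continuation = e^(−0.02)·[0.4255·14.7819 + 0.5745·56.0000] = 37.7000; exercise value = 35.0000 ≤ continuation, so V_0 = 37.7000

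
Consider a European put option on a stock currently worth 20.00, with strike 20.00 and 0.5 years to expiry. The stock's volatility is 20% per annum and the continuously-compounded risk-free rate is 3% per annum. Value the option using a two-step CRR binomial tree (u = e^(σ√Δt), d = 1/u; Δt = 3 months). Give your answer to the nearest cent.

CRR parameters: u = e^(σ√Δt) = e^(0.2·√0.25) = 1.1052, d = 1/u = 0.9048
Per-period rate: rΔt = 0.03·0.25 = 0.0075, so R = e^0.0075 = 1.0075
Risk-neutral probability p = (e^0.0075 − 0.9048)/(1.1052 − 0.9048) = 0.1027/0.2003 = 0.5126
Terminal stock prices: S_uu = 24.43, S_ud = 20, S_dd = 16.37
Terminal payoffs (K − S): max(-4.428, 0) = 0, max(0, 0) = 0, max(3.625, 0) = 3.625
Node u (S = 22.1): V_u = e^(−0.0075)·[0.5126·0.0000 + 0.4874·0.0000] = 0.0000
Node d (S = 18.1): V_d = e^(−0.0075)·[0.5126·0.0000 + 0.4874·3.6254] = 1.7538
Node 0 (S = 20): V_0 = e^(−0.0075)·[0.5126·0.0000 + 0.4874·1.7538] = 0.8484

0.85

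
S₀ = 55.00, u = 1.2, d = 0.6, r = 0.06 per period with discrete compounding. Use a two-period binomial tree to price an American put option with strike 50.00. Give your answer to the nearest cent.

5.40

Risk-neutral probability p = (1 + 0.06 − 0.6)/(1.2 − 0.6) = 0.4600/0.6000 = 0.7667
Terminal stock prices: S_uu = 79.2, S_ud = 39.6, S_dd = 19.8
Terminal payoffs (K − S): max(-29.2, 0) = 0, max(10.4, 0) = 10.4, max(30.2, 0) = 30.2
Node u (S = 66): continuation = 1/1.06·[0.7667·0.0000 + 0.2333·10.4000] = 2.2893; exercise value = 0.0000 ≤ continuation, so V_u = 2.2893
Node d (S = 33): continuation = 1/1.06·[0.7667·10.4000 + 0.2333·30.2000] = 14.1698; exercise value = 17.0000 > continuation, so V_d = 17.0000 (exercise)
Node 0 (S = 55): continuation = 1/1.06·[0.7667·2.2893 + 0.2333·17.0000] = 5.3979; exercise value = 0.0000 ≤ continuation, so V_0 = 5.3979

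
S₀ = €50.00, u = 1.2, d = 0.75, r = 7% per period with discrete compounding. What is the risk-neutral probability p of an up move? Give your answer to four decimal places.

Risk-neutral probability p = (1 + 0.07 − 0.75)/(1.2 − 0.75) = 0.3200/0.4500 = 0.7111

p = 0.7111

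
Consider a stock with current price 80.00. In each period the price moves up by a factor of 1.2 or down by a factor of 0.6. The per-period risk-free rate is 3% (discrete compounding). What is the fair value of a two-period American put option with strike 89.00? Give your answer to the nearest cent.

Risk-neutral probability p = (1 + 0.03 − 0.6)/(1.2 − 0.6) = 0.4300/0.6000 = 0.7167
Terminal stock prices: S_uu = 115.2, S_ud = 57.6, S_dd = 28.8
Terminal payoffs (K − S): max(-26.2, 0) = 0, max(31.4, 0) = 31.4, max(60.2, 0) = 60.2
Node u (S = 96): continuation = 1/1.03·[0.7167·0.0000 + 0.2833·31.4000] = 8.6375; exercise value = 0.0000 ≤ continuation, so V_u = 8.6375
Node d (S = 48): continuation = 1/1.03·[0.7167·31.4000 + 0.2833·60.2000] = 38.4078; exercise value = 41.0000 > continuation, so V_d = 41.0000 (exercise)
Node 0 (S = 80): continuation = 1/1.03·[0.7167·8.6375 + 0.2833·41.0000] = 17.2883; exercise value = 9.0000 ≤ continuation, so V_0 = 17.2883

17.29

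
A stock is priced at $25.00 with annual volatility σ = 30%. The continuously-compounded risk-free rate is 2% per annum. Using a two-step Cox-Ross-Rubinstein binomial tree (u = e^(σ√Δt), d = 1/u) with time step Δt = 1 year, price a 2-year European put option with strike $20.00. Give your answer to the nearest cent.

$1.77

CRR parameters: u = e^(σ√Δt) = e^(0.3·√1) = 1.3499, d = 1/u = 0.7408
Per-period rate: rΔt = 0.02·1 = 0.02, so R = e^0.02 = 1.0202
Risk-neutral probability p = (e^0.02 − 0.7408)/(1.3499 − 0.7408) = 0.2794/0.6090 = 0.4587
Terminal stock prices: S_uu = 45.55, S_ud = 25, S_dd = 13.72
Terminal payoffs (K − S): max(-25.55, 0) = 0, max(-5, 0) = 0, max(6.28, 0) = 6.28
Node u (S = 33.75): V_u = e^(−0.02)·[0.4587·0.0000 + 0.5413·0.0000] = 0.0000
Node d (S = 18.52): V_d = e^(−0.02)·[0.4587·0.0000 + 0.5413·6.2797] = 3.3317
Node 0 (S = 25): V_0 = e^(−0.02)·[0.4587·0.0000 + 0.5413·3.3317] = 1.7677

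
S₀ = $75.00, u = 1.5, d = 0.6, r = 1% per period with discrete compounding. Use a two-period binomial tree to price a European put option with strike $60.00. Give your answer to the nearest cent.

Risk-neutral probability p = (1 + 0.01 − 0.6)/(1.5 − 0.6) = 0.4100/0.9000 = 0.4556
Terminal stock prices: S_uu = 168.8, S_ud = 67.5, S_dd = 27
Terminal payoffs (K − S): max(-108.8, 0) = 0, max(-7.5, 0) = 0, max(33, 0) = 33
Node u (S = 112.5): V_u = 1/1.01·[0.4556·0.0000 + 0.5444·0.0000] = 0.0000
Node d (S = 45): V_d = 1/1.01·[0.4556·0.0000 + 0.5444·33.0000] = 17.7888
Node 0 (S = 75): V_0 = 1/1.01·[0.4556·0.0000 + 0.5444·17.7888] = 9.5891

$9.59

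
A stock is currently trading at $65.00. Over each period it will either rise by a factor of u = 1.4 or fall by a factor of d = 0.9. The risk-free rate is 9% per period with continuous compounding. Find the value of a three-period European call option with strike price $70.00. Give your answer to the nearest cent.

Risk-neutral probability p = (e^0.09 − 0.9)/(1.4 − 0.9) = 0.1942/0.5000 = 0.3883
Terminal stock prices: S_uuu = 178.4, S_uud = 114.7, S_udd = 73.71, S_ddd = 47.39
Terminal payoffs (S − K): max(108.4, 0) = 108.4, max(44.66, 0) = 44.66, max(3.71, 0) = 3.71, max(-22.61, 0) = 0
Node uu (S = 127.4): V_uu = e^(−0.09)·[0.3883·108.3600 + 0.6117·44.6600] = 63.4248
Node ud (S = 81.9): V_ud = e^(−0.09)·[0.3883·44.6600 + 0.6117·3.7100] = 17.9248
Node dd (S = 52.65): V_dd = e^(−0.09)·[0.3883·3.7100 + 0.6117·0.0000] = 1.3168
Node u (S = 91): V_u = e^(−0.09)·[0.3883·63.4248 + 0.6117·17.9248] = 32.5311
Node d (S = 58.5): V_d = e^(−0.09)·[0.3883·17.9248 + 0.6117·1.3168] = 7.0980
Node 0 (S = 65): V_0 = e^(−0.09)·[0.3883·32.5311 + 0.6117·7.0980] = 15.5139

$15.51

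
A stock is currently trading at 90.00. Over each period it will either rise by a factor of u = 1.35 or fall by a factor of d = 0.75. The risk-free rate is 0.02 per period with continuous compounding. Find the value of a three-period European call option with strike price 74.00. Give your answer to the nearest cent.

Risk-neutral probability p = (e^0.02 − 0.75)/(1.35 − 0.75) = 0.2702/0.6000 = 0.4503
Terminal stock prices: S_uuu = 221.4, S_uud = 123, S_udd = 68.34, S_ddd = 37.97
Terminal payoffs (S − K): max(147.4, 0) = 147.4, max(49.02, 0) = 49.02, max(-5.656, 0) = 0, max(-36.03, 0) = 0
Node uu (S = 164): V_uu = e^(−0.02)·[0.4503·147.4338 + 0.5497·49.0188] = 91.4903
Node ud (S = 91.13): V_ud = e^(−0.02)·[0.4503·49.0188 + 0.5497·0.0000] = 21.6378
Node dd (S = 50.62): V_dd = e^(−0.02)·[0.4503·0.0000 + 0.5497·0.0000] = 0.0000
Node u (S = 121.5): V_u = e^(−0.02)·[0.4503·91.4903 + 0.5497·21.6378] = 52.0435
Node d (S = 67.5): V_d = e^(−0.02)·[0.4503·21.6378 + 0.5497·0.0000] = 9.5513
Node 0 (S = 90): V_0 = e^(−0.02)·[0.4503·52.0435 + 0.5497·9.5513] = 28.1190

28.12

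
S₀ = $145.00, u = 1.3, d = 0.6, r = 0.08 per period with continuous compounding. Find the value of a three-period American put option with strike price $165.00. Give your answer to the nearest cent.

Risk-neutral probability p = (e^0.08 − 0.6)/(1.3 − 0.6) = 0.4833/0.7000 = 0.6904
Terminal stock prices: S_uuu = 318.6, S_uud = 147, S_udd = 67.86, S_ddd = 31.32
Terminal payoffs (K − S): max(-153.6, 0) = 0, max(17.97, 0) = 17.97, max(97.14, 0) = 97.14, max(133.7, 0) = 133.7
Node uu (S = 245.1): continuation = e^(−0.08)·[0.6904·0.0000 + 0.3096·17.9700] = 5.1356; exercise value = 0.0000 ≤ continuation, so V_uu = 5.1356
Node ud (S = 113.1): continuation = e^(−0.08)·[0.6904·17.9700 + 0.3096·97.1400] = 39.2142; exercise value = 51.9000 > continuation, so V_ud = 51.9000 (exercise)
Node dd (S = 52.2): continuation = e^(−0.08)·[0.6904·97.1400 + 0.3096·133.6800] = 100.1142; exercise value = 112.8000 > continuation, so V_dd = 112.8000 (exercise)
Node u (S = 188.5): continuation = e^(−0.08)·[0.6904·5.1356 + 0.3096·51.9000] = 18.1054; exercise value = 0.0000 ≤ continuation, so V_u = 18.1054
Node d (S = 87): continuation = e^(−0.08)·[0.6904·51.9000 + 0.3096·112.8000] = 65.3142; exercise value = 78.0000 > continuation, so V_d = 78.0000 (exercise)
Node 0 (S = 145): continuation = e^(−0.08)·[0.6904·18.1054 + 0.3096·78.0000] = 33.8305; exercise value = 20.0000 ≤ continuation, so V_0 = 33.8305

$33.83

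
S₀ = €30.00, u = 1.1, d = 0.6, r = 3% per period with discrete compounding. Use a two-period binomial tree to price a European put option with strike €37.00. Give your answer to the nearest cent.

€4.88

Risk-neutral probability p = (1 + 0.03 − 0.6)/(1.1 − 0.6) = 0.4300/0.5000 = 0.8600
Terminal stock prices: S_uu = 36.3, S_ud = 19.8, S_dd = 10.8
Terminal payoffs (K − S): max(0.7, 0) = 0.7, max(17.2, 0) = 17.2, max(26.2, 0) = 26.2
Node u (S = 33): V_u = 1/1.03·[0.8600·0.7000 + 0.1400·17.2000] = 2.9223
Node d (S = 18): V_d = 1/1.03·[0.8600·17.2000 + 0.1400·26.2000] = 17.9223
Node 0 (S = 30): V_0 = 1/1.03·[0.8600·2.9223 + 0.1400·17.9223] = 4.8760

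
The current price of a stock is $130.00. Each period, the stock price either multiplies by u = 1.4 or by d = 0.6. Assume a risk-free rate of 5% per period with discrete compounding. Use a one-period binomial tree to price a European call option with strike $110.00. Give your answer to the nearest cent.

Risk-neutral probability p = (1 + 0.05 − 0.6)/(1.4 − 0.6) = 0.4500/0.8000 = 0.5625
Terminal stock prices: S_u = 182, S_d = 78
Terminal payoffs (S − K): max(72, 0) = 72, max(-32, 0) = 0
Node 0 (S = 130): V_0 = 1/1.05·[0.5625·72.0000 + 0.4375·0.0000] = 38.5714

$38.57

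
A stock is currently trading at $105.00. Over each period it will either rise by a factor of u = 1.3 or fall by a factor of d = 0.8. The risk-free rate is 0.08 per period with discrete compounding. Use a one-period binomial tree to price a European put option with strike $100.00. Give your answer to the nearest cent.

$6.52

Risk-neutral probability p = (1 + 0.08 − 0.8)/(1.3 − 0.8) = 0.2800/0.5000 = 0.5600
Terminal stock prices: S_u = 136.5, S_d = 84
Terminal payoffs (K − S): max(-36.5, 0) = 0, max(16, 0) = 16
Node 0 (S = 105): V_0 = 1/1.08·[0.5600·0.0000 + 0.4400·16.0000] = 6.5185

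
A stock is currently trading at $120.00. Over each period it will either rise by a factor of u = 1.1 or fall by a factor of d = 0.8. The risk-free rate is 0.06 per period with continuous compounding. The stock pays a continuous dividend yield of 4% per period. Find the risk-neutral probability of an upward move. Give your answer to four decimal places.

Per-period risk-free factor R = e^0.06 = 1.0618; dividend-adjusted growth = e^(0.06−0.04) = 1.0202.
Risk-neutral probability p = (1.0202 − 0.8)/(1.1 − 0.8) = 0.2202/0.3000 = 0.7340

p = 0.7340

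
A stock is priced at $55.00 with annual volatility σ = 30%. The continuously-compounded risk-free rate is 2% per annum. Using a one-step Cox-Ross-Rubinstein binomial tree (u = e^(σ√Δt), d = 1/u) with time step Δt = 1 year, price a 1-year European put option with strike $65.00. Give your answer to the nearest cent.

$12.87

CRR parameters: u = e^(σ√Δt) = e^(0.3·√1) = 1.3499, d = 1/u = 0.7408
Per-period rate: rΔt = 0.02·1 = 0.02, so R = e^0.02 = 1.0202
Risk-neutral probability p = (e^0.02 − 0.7408)/(1.3499 − 0.7408) = 0.2794/0.6090 = 0.4587
Terminal stock prices: S_u = 74.24, S_d = 40.75
Terminal payoffs (K − S): max(-9.242, 0) = 0, max(24.25, 0) = 24.25
Node 0 (S = 55): V_0 = e^(−0.02)·[0.4587·0.0000 + 0.5413·24.2550] = 12.8686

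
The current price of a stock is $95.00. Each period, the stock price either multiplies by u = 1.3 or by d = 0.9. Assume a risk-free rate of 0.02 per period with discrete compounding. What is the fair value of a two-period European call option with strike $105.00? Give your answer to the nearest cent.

$7.29

Risk-neutral probability p = (1 + 0.02 − 0.9)/(1.3 − 0.9) = 0.1200/0.4000 = 0.3000
Terminal stock prices: S_uu = 160.6, S_ud = 111.2, S_dd = 76.95
Terminal payoffs (S − K): max(55.55, 0) = 55.55, max(6.15, 0) = 6.15, max(-28.05, 0) = 0
Node u (S = 123.5): V_u = 1/1.02·[0.3000·55.5500 + 0.7000·6.1500] = 20.5588
Node d (S = 85.5): V_d = 1/1.02·[0.3000·6.1500 + 0.7000·0.0000] = 1.8088
Node 0 (S = 95): V_0 = 1/1.02·[0.3000·20.5588 + 0.7000·1.8088] = 7.2881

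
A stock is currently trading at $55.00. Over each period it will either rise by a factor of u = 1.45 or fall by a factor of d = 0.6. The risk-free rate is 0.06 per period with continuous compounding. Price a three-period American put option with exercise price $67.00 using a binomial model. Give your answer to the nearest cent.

Risk-neutral probability p = (e^0.06 − 0.6)/(1.45 − 0.6) = 0.4618/0.8500 = 0.5433
Terminal stock prices: S_uuu = 167.7, S_uud = 69.38, S_udd = 28.71, S_ddd = 11.88
Terminal payoffs (K − S): max(-100.7, 0) = 0, max(-2.382, 0) = 0, max(38.29, 0) = 38.29, max(55.12, 0) = 55.12
Node uu (S = 115.6): continuation = e^(−0.06)·[0.5433·0.0000 + 0.4567·0.0000] = 0.0000; exercise value = 0.0000 ≤ continuation, so V_uu = 0.0000
Node ud (S = 47.85): continuation = e^(−0.06)·[0.5433·0.0000 + 0.4567·38.2900] = 16.4673; exercise value = 19.1500 > continuation, so V_ud = 19.1500 (exercise)
Node dd (S = 19.8): continuation = e^(−0.06)·[0.5433·38.2900 + 0.4567·55.1200] = 43.2982; exercise value = 47.2000 > continuation, so V_dd = 47.2000 (exercise)
Node u (S = 79.75): continuation = e^(−0.06)·[0.5433·0.0000 + 0.4567·19.1500] = 8.2358; exercise value = 0.0000 ≤ continuation, so V_u = 8.2358
Node d (S = 33): continuation = e^(−0.06)·[0.5433·19.1500 + 0.4567·47.2000] = 30.0982; exercise value = 34.0000 > continuation, so V_d = 34.0000 (exercise)
Node 0 (S = 55): continuation = e^(−0.06)·[0.5433·8.2358 + 0.4567·34.0000] = 18.8366; exercise value = 12.0000 ≤ continuation, so V_0 = 18.8366

$18.84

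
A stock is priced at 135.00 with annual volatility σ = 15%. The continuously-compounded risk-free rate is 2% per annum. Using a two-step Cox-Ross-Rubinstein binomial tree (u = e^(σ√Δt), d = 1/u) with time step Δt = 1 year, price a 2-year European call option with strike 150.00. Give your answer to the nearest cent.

8.69

CRR parameters: u = e^(σ√Δt) = e^(0.15·√1) = 1.1618, d = 1/u = 0.8607
Per-period rate: rΔt = 0.02·1 = 0.02, so R = e^0.02 = 1.0202
Risk-neutral probability p = (e^0.02 − 0.8607)/(1.1618 − 0.8607) = 0.1595/0.3011 = 0.5297
Terminal stock prices: S_uu = 182.2, S_ud = 135, S_dd = 100
Terminal payoffs (S − K): max(32.23, 0) = 32.23, max(-15, 0) = 0, max(-49.99, 0) = 0
Node u (S = 156.8): V_u = e^(−0.02)·[0.5297·32.2309 + 0.4703·0.0000] = 16.7333
Node d (S = 116.2): V_d = e^(−0.02)·[0.5297·0.0000 + 0.4703·0.0000] = 0.0000
Node 0 (S = 135): V_0 = e^(−0.02)·[0.5297·16.7333 + 0.4703·0.0000] = 8.6874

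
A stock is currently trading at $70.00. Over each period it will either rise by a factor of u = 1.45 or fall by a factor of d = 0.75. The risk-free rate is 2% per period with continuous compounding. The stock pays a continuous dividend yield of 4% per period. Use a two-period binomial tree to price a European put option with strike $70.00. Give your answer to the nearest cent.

$13.25

Per-period risk-free factor R = e^0.02 = 1.0202; dividend-adjusted growth = e^(0.02−0.04) = 0.9802.
Risk-neutral probability p = (0.9802 − 0.75)/(1.45 − 0.75) = 0.2302/0.7000 = 0.3289
Terminal stock prices: S_uu = 147.2, S_ud = 76.12, S_dd = 39.38
Terminal payoffs (K − S): max(-77.18, 0) = 0, max(-6.125, 0) = 0, max(30.62, 0) = 30.62
Node u (S = 101.5): V_u = e^(−0.02)·[0.3289·0.0000 + 0.6711·0.0000] = 0.0000
Node d (S = 52.5): V_d = e^(−0.02)·[0.3289·0.0000 + 0.6711·30.6250] = 20.1468
Node 0 (S = 70): V_0 = e^(−0.02)·[0.3289·0.0000 + 0.6711·20.1468] = 13.2537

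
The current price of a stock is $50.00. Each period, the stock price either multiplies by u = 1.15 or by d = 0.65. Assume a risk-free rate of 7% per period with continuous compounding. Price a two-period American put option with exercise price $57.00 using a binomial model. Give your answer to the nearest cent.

$7.00

Risk-neutral probability p = (e^0.07 − 0.65)/(1.15 − 0.65) = 0.4225/0.5000 = 0.8450
Terminal stock prices: S_uu = 66.12, S_ud = 37.38, S_dd = 21.13
Terminal payoffs (K − S): max(-9.125, 0) = 0, max(19.62, 0) = 19.62, max(35.88, 0) = 35.88
Node u (S = 57.5): continuation = e^(−0.07)·[0.8450·0.0000 + 0.1550·19.6250] = 2.8359; exercise value = 0.0000 ≤ continuation, so V_u = 2.8359
Node d (S = 32.5): continuation = e^(−0.07)·[0.8450·19.6250 + 0.1550·35.8750] = 20.6464; exercise value = 24.5000 > continuation, so V_d = 24.5000 (exercise)
Node 0 (S = 50): continuation = e^(−0.07)·[0.8450·2.8359 + 0.1550·24.5000] = 5.7748; exercise value = 7.0000 > continuation, so V_0 = 7.0000 (exercise)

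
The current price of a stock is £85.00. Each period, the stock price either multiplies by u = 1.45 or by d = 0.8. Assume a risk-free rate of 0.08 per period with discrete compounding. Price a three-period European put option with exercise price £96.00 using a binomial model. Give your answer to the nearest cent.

£13.37

Risk-neutral probability p = (1 + 0.08 − 0.8)/(1.45 − 0.8) = 0.2800/0.6500 = 0.4308
Terminal stock prices: S_uuu = 259.1, S_uud = 143, S_udd = 78.88, S_ddd = 43.52
Terminal payoffs (K − S): max(-163.1, 0) = 0, max(-46.97, 0) = 0, max(17.12, 0) = 17.12, max(52.48, 0) = 52.48
Node uu (S = 178.7): V_uu = 1/1.08·[0.4308·0.0000 + 0.5692·0.0000] = 0.0000
Node ud (S = 98.6): V_ud = 1/1.08·[0.4308·0.0000 + 0.5692·17.1200] = 9.0234
Node dd (S = 54.4): V_dd = 1/1.08·[0.4308·17.1200 + 0.5692·52.4800] = 34.4889
Node u (S = 123.2): V_u = 1/1.08·[0.4308·0.0000 + 0.5692·9.0234] = 4.7559
Node d (S = 68): V_d = 1/1.08·[0.4308·9.0234 + 0.5692·34.4889] = 21.7770
Node 0 (S = 85): V_0 = 1/1.08·[0.4308·4.7559 + 0.5692·21.7770] = 13.3748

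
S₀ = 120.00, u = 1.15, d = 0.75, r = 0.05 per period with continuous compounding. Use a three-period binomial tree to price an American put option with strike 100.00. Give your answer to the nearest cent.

3.56

Risk-neutral probability p = (e^0.05 − 0.75)/(1.15 − 0.75) = 0.3013/0.4000 = 0.7532
Terminal stock prices: S_uuu = 182.5, S_uud = 119, S_udd = 77.62, S_ddd = 50.62
Terminal payoffs (K − S): max(-82.5, 0) = 0, max(-19.02, 0) = 0, max(22.38, 0) = 22.38, max(49.38, 0) = 49.38
Node uu (S = 158.7): continuation = e^(−0.05)·[0.7532·0.0000 + 0.2468·0.0000] = 0.0000; exercise value = 0.0000 ≤ continuation, so V_uu = 0.0000
Node ud (S = 103.5): continuation = e^(−0.05)·[0.7532·0.0000 + 0.2468·22.3750] = 5.2533; exercise value = 0.0000 ≤ continuation, so V_ud = 5.2533
Node dd (S = 67.5): continuation = e^(−0.05)·[0.7532·22.3750 + 0.2468·49.3750] = 27.6229; exercise value = 32.5000 > continuation, so V_dd = 32.5000 (exercise)
Node u (S = 138): continuation = e^(−0.05)·[0.7532·0.0000 + 0.2468·5.2533] = 1.2334; exercise value = 0.0000 ≤ continuation, so V_u = 1.2334
Node d (S = 90): continuation = e^(−0.05)·[0.7532·5.2533 + 0.2468·32.5000] = 11.3942; exercise value = 10.0000 ≤ continuation, so V_d = 11.3942
Node 0 (S = 120): continuation = e^(−0.05)·[0.7532·1.2334 + 0.2468·11.3942] = 3.5588; exercise value = 0.0000 ≤ continuation, so V_0 = 3.5588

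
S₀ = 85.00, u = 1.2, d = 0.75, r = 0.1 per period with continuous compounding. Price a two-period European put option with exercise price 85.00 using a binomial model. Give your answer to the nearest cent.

3.67

Risk-neutral probability p = (e^0.1 − 0.75)/(1.2 − 0.75) = 0.3552/0.4500 = 0.7893
Terminal stock prices: S_uu = 122.4, S_ud = 76.5, S_dd = 47.81
Terminal payoffs (K − S): max(-37.4, 0) = 0, max(8.5, 0) = 8.5, max(37.19, 0) = 37.19
Node u (S = 102): V_u = e^(−0.1)·[0.7893·0.0000 + 0.2107·8.5000] = 1.6208
Node d (S = 63.75): V_d = e^(−0.1)·[0.7893·8.5000 + 0.2107·37.1875] = 13.1612
Node 0 (S = 85): V_0 = e^(−0.1)·[0.7893·1.6208 + 0.2107·13.1612] = 3.6670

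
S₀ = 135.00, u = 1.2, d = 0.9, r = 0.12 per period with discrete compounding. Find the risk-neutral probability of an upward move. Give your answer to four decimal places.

p = 0.7333

Risk-neutral probability p = (1 + 0.12 − 0.9)/(1.2 − 0.9) = 0.2200/0.3000 = 0.7333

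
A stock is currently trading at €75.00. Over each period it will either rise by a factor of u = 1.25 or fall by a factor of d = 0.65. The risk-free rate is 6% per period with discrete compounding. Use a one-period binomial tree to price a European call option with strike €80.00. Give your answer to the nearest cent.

Risk-neutral probability p = (1 + 0.06 − 0.65)/(1.25 − 0.65) = 0.4100/0.6000 = 0.6833
Terminal stock prices: S_u = 93.75, S_d = 48.75
Terminal payoffs (S − K): max(13.75, 0) = 13.75, max(-31.25, 0) = 0
Node 0 (S = 75): V_0 = 1/1.06·[0.6833·13.7500 + 0.3167·0.0000] = 8.8640

€8.86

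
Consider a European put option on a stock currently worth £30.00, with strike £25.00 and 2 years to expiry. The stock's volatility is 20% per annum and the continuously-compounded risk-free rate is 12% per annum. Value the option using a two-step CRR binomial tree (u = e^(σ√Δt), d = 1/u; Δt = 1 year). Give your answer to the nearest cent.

CRR parameters: u = e^(σ√Δt) = e^(0.2·√1) = 1.2214, d = 1/u = 0.8187
Per-period rate: rΔt = 0.12·1 = 0.12, so R = e^0.12 = 1.1275
Risk-neutral probability p = (e^0.12 − 0.8187)/(1.2214 − 0.8187) = 0.3088/0.4027 = 0.7668
Terminal stock prices: S_uu = 44.75, S_ud = 30, S_dd = 20.11
Terminal payoffs (K − S): max(-19.75, 0) = 0, max(-5, 0) = 0, max(4.89, 0) = 4.89
Node u (S = 36.64): V_u = e^(−0.12)·[0.7668·0.0000 + 0.2332·0.0000] = 0.0000
Node d (S = 24.56): V_d = e^(−0.12)·[0.7668·0.0000 + 0.2332·4.8904] = 1.0115
Node 0 (S = 30): V_0 = e^(−0.12)·[0.7668·0.0000 + 0.2332·1.0115] = 0.2092

£0.21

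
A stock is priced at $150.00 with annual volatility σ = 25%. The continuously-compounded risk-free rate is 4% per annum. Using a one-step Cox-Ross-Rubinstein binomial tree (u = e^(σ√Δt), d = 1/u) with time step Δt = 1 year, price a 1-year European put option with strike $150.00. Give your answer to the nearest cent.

CRR parameters: u = e^(σ√Δt) = e^(0.25·√1) = 1.2840, d = 1/u = 0.7788
Per-period rate: rΔt = 0.04·1 = 0.04, so R = e^0.04 = 1.0408
Risk-neutral probability p = (e^0.04 − 0.7788)/(1.2840 − 0.7788) = 0.2620/0.5052 = 0.5186
Terminal stock prices: S_u = 192.6, S_d = 116.8
Terminal payoffs (K − S): max(-42.6, 0) = 0, max(33.18, 0) = 33.18
Node 0 (S = 150): V_0 = e^(−0.04)·[0.5186·0.0000 + 0.4814·33.1799] = 15.3465

$15.35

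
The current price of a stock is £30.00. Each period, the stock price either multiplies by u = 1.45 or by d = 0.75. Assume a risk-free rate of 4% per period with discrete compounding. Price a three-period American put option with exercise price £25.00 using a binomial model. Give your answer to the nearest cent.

£2.71

Risk-neutral probability p = (1 + 0.04 − 0.75)/(1.45 − 0.75) = 0.2900/0.7000 = 0.4143
Terminal stock prices: S_uuu = 91.46, S_uud = 47.31, S_udd = 24.47, S_ddd = 12.66
Terminal payoffs (K − S): max(-66.46, 0) = 0, max(-22.31, 0) = 0, max(0.5312, 0) = 0.5312, max(12.34, 0) = 12.34
Node uu (S = 63.08): continuation = 1/1.04·[0.4143·0.0000 + 0.5857·0.0000] = 0.0000; exercise value = 0.0000 ≤ continuation, so V_uu = 0.0000
Node ud (S = 32.62): continuation = 1/1.04·[0.4143·0.0000 + 0.5857·0.5312] = 0.2992; exercise value = 0.0000 ≤ continuation, so V_ud = 0.2992
Node dd (S = 16.88): continuation = 1/1.04·[0.4143·0.5312 + 0.5857·12.3438] = 7.1635; exercise value = 8.1250 > continuation, so V_dd = 8.1250 (exercise)
Node u (S = 43.5): continuation = 1/1.04·[0.4143·0.0000 + 0.5857·0.2992] = 0.1685; exercise value = 0.0000 ≤ continuation, so V_u = 0.1685
Node d (S = 22.5): continuation = 1/1.04·[0.4143·0.2992 + 0.5857·8.1250] = 4.6951; exercise value = 2.5000 ≤ continuation, so V_d = 4.6951
Node 0 (S = 30): continuation = 1/1.04·[0.4143·0.1685 + 0.5857·4.6951] = 2.7113; exercise value = 0.0000 ≤ continuation, so V_0 = 2.7113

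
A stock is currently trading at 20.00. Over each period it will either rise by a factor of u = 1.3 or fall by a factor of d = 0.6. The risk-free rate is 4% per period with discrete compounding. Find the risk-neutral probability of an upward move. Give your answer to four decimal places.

Risk-neutral probability p = (1 + 0.04 − 0.6)/(1.3 − 0.6) = 0.4400/0.7000 = 0.6286

p = 0.6286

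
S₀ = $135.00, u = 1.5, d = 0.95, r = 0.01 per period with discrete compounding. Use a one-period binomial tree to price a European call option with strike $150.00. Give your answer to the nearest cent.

$5.67

Risk-neutral probability p = (1 + 0.01 − 0.95)/(1.5 − 0.95) = 0.0600/0.5500 = 0.1091
Terminal stock prices: S_u = 202.5, S_d = 128.2
Terminal payoffs (S − K): max(52.5, 0) = 52.5, max(-21.75, 0) = 0
Node 0 (S = 135): V_0 = 1/1.01·[0.1091·52.5000 + 0.8909·0.0000] = 5.6706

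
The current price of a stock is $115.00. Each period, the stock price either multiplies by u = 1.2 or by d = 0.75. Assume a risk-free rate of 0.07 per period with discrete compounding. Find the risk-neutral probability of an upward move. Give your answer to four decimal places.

Risk-neutral probability p = (1 + 0.07 − 0.75)/(1.2 − 0.75) = 0.3200/0.4500 = 0.7111

p = 0.7111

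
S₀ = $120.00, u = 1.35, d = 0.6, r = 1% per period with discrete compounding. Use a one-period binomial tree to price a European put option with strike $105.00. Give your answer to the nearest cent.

$14.81

Risk-neutral probability p = (1 + 0.01 − 0.6)/(1.35 − 0.6) = 0.4100/0.7500 = 0.5467
Terminal stock prices: S_u = 162, S_d = 72
Terminal payoffs (K − S): max(-57, 0) = 0, max(33, 0) = 33
Node 0 (S = 120): V_0 = 1/1.01·[0.5467·0.0000 + 0.4533·33.0000] = 14.8119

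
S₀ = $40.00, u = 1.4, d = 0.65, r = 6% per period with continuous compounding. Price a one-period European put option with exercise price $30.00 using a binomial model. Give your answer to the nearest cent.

Risk-neutral probability p = (e^0.06 − 0.65)/(1.4 − 0.65) = 0.4118/0.7500 = 0.5491
Terminal stock prices: S_u = 56, S_d = 26
Terminal payoffs (K − S): max(-26, 0) = 0, max(4, 0) = 4
Node 0 (S = 40): V_0 = e^(−0.06)·[0.5491·0.0000 + 0.4509·4.0000] = 1.6985

$1.70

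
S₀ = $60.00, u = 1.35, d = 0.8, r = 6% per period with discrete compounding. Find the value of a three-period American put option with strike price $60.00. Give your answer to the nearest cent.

Risk-neutral probability p = (1 + 0.06 − 0.8)/(1.35 − 0.8) = 0.2600/0.5500 = 0.4727
Terminal stock prices: S_uuu = 147.6, S_uud = 87.48, S_udd = 51.84, S_ddd = 30.72
Terminal payoffs (K − S): max(-87.62, 0) = 0, max(-27.48, 0) = 0, max(8.16, 0) = 8.16, max(29.28, 0) = 29.28
Node uu (S = 109.4): continuation = 1/1.06·[0.4727·0.0000 + 0.5273·0.0000] = 0.0000; exercise value = 0.0000 ≤ continuation, so V_uu = 0.0000
Node ud (S = 64.8): continuation = 1/1.06·[0.4727·0.0000 + 0.5273·8.1600] = 4.0590; exercise value = 0.0000 ≤ continuation, so V_ud = 4.0590
Node dd (S = 38.4): continuation = 1/1.06·[0.4727·8.1600 + 0.5273·29.2800] = 18.2038; exercise value = 21.6000 > continuation, so V_dd = 21.6000 (exercise)
Node u (S = 81): continuation = 1/1.06·[0.4727·0.0000 + 0.5273·4.0590] = 2.0191; exercise value = 0.0000 ≤ continuation, so V_u = 2.0191
Node d (S = 48): continuation = 1/1.06·[0.4727·4.0590 + 0.5273·21.6000] = 12.5546; exercise value = 12.0000 ≤ continuation, so V_d = 12.5546
Node 0 (S = 60): continuation = 1/1.06·[0.4727·2.0191 + 0.5273·12.5546] = 7.1454; exercise value = 0.0000 ≤ continuation, so V_0 = 7.1454

$7.15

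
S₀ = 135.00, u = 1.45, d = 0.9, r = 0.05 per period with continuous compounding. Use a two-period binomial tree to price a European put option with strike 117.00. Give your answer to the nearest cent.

3.64

Risk-neutral probability p = (e^0.05 − 0.9)/(1.45 − 0.9) = 0.1513/0.5500 = 0.2750
Terminal stock prices: S_uu = 283.8, S_ud = 176.2, S_dd = 109.4
Terminal payoffs (K − S): max(-166.8, 0) = 0, max(-59.18, 0) = 0, max(7.65, 0) = 7.65
Node u (S = 195.8): V_u = e^(−0.05)·[0.2750·0.0000 + 0.7250·0.0000] = 0.0000
Node d (S = 121.5): V_d = e^(−0.05)·[0.2750·0.0000 + 0.7250·7.6500] = 5.2755
Node 0 (S = 135): V_0 = e^(−0.05)·[0.2750·0.0000 + 0.7250·5.2755] = 3.6380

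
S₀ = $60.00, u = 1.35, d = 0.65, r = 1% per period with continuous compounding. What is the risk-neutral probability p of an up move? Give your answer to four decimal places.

Risk-neutral probability p = (e^0.01 − 0.65)/(1.35 − 0.65) = 0.3601/0.7000 = 0.5144

p = 0.5144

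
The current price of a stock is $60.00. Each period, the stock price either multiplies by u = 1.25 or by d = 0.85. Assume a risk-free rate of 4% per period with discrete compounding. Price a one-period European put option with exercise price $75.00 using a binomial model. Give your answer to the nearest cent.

$12.12

Risk-neutral probability p = (1 + 0.04 − 0.85)/(1.25 − 0.85) = 0.1900/0.4000 = 0.4750
Terminal stock prices: S_u = 75, S_d = 51
Terminal payoffs (K − S): max(0, 0) = 0, max(24, 0) = 24
Node 0 (S = 60): V_0 = 1/1.04·[0.4750·0.0000 + 0.5250·24.0000] = 12.1154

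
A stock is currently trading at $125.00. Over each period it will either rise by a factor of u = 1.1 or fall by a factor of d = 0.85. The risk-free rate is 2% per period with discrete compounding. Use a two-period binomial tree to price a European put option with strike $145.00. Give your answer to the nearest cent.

Risk-neutral probability p = (1 + 0.02 − 0.85)/(1.1 − 0.85) = 0.1700/0.2500 = 0.6800
Terminal stock prices: S_uu = 151.3, S_ud = 116.9, S_dd = 90.31
Terminal payoffs (K − S): max(-6.25, 0) = 0, max(28.12, 0) = 28.12, max(54.69, 0) = 54.69
Node u (S = 137.5): V_u = 1/1.02·[0.6800·0.0000 + 0.3200·28.1250] = 8.8235
Node d (S = 106.2): V_d = 1/1.02·[0.6800·28.1250 + 0.3200·54.6875] = 35.9069
Node 0 (S = 125): V_0 = 1/1.02·[0.6800·8.8235 + 0.3200·35.9069] = 17.1473

$17.15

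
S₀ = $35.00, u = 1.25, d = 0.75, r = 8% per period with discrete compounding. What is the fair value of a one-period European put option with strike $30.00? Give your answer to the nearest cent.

$1.18

Risk-neutral probability p = (1 + 0.08 − 0.75)/(1.25 − 0.75) = 0.3300/0.5000 = 0.6600
Terminal stock prices: S_u = 43.75, S_d = 26.25
Terminal payoffs (K − S): max(-13.75, 0) = 0, max(3.75, 0) = 3.75
Node 0 (S = 35): V_0 = 1/1.08·[0.6600·0.0000 + 0.3400·3.7500] = 1.1806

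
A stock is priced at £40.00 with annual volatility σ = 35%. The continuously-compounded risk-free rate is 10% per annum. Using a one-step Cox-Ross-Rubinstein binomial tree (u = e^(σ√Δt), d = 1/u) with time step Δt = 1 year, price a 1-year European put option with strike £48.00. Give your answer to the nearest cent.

CRR parameters: u = e^(σ√Δt) = e^(0.35·√1) = 1.4191, d = 1/u = 0.7047
Per-period rate: rΔt = 0.1·1 = 0.1, so R = e^0.1 = 1.1052
Risk-neutral probability p = (e^0.1 − 0.7047)/(1.4191 − 0.7047) = 0.4005/0.7144 = 0.5606
Terminal stock prices: S_u = 56.76, S_d = 28.19
Terminal payoffs (K − S): max(-8.763, 0) = 0, max(19.81, 0) = 19.81
Node 0 (S = 40): V_0 = e^(−0.1)·[0.5606·0.0000 + 0.4394·19.8125] = 7.8771

£7.88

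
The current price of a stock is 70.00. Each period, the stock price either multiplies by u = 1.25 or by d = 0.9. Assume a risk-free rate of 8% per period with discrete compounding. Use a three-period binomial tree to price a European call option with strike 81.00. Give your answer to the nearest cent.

11.35

Risk-neutral probability p = (1 + 0.08 − 0.9)/(1.25 − 0.9) = 0.1800/0.3500 = 0.5143
Terminal stock prices: S_uuu = 136.7, S_uud = 98.44, S_udd = 70.88, S_ddd = 51.03
Terminal payoffs (S − K): max(55.72, 0) = 55.72, max(17.44, 0) = 17.44, max(-10.12, 0) = 0, max(-29.97, 0) = 0
Node uu (S = 109.4): V_uu = 1/1.08·[0.5143·55.7188 + 0.4857·17.4375] = 34.3750
Node ud (S = 78.75): V_ud = 1/1.08·[0.5143·17.4375 + 0.4857·0.0000] = 8.3036
Node dd (S = 56.7): V_dd = 1/1.08·[0.5143·0.0000 + 0.4857·0.0000] = 0.0000
Node u (S = 87.5): V_u = 1/1.08·[0.5143·34.3750 + 0.4857·8.3036] = 20.1035
Node d (S = 63): V_d = 1/1.08·[0.5143·8.3036 + 0.4857·0.0000] = 3.9541
Node 0 (S = 70): V_0 = 1/1.08·[0.5143·20.1035 + 0.4857·3.9541] = 11.3514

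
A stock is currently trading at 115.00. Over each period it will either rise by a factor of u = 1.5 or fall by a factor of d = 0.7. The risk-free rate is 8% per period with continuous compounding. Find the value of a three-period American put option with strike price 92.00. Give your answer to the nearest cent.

9.77

Risk-neutral probability p = (e^0.08 − 0.7)/(1.5 − 0.7) = 0.3833/0.8000 = 0.4791
Terminal stock prices: S_uuu = 388.1, S_uud = 181.1, S_udd = 84.52, S_ddd = 39.44
Terminal payoffs (K − S): max(-296.1, 0) = 0, max(-89.12, 0) = 0, max(7.475, 0) = 7.475, max(52.56, 0) = 52.56
Node uu (S = 258.8): continuation = e^(−0.08)·[0.4791·0.0000 + 0.5209·0.0000] = 0.0000; exercise value = 0.0000 ≤ continuation, so V_uu = 0.0000
Node ud (S = 120.7): continuation = e^(−0.08)·[0.4791·0.0000 + 0.5209·7.4750] = 3.5943; exercise value = 0.0000 ≤ continuation, so V_ud = 3.5943
Node dd (S = 56.35): continuation = e^(−0.08)·[0.4791·7.4750 + 0.5209·52.5550] = 28.5767; exercise value = 35.6500 > continuation, so V_dd = 35.6500 (exercise)
Node u (S = 172.5): continuation = e^(−0.08)·[0.4791·0.0000 + 0.5209·3.5943] = 1.7283; exercise value = 0.0000 ≤ continuation, so V_u = 1.7283
Node d (S = 80.5): continuation = e^(−0.08)·[0.4791·3.5943 + 0.5209·35.6500] = 18.7317; exercise value = 11.5000 ≤ continuation, so V_d = 18.7317
Node 0 (S = 115): continuation = e^(−0.08)·[0.4791·1.7283 + 0.5209·18.7317] = 9.7714; exercise value = 0.0000 ≤ continuation, so V_0 = 9.7714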